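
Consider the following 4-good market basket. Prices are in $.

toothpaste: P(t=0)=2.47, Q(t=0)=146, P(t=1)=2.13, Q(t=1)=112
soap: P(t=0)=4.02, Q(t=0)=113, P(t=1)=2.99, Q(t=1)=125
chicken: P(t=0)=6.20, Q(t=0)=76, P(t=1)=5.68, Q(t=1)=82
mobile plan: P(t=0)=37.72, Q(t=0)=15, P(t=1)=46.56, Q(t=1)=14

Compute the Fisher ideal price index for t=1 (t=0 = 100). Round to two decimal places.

Laspeyres component (base-period weights):
ΣP(t=1)Q(t=0) = 2.13×146 + 2.99×113 + 5.68×76 + 46.56×15 = 310.98 + 337.87 + 431.68 + 698.4 = 1778.93
ΣP(t=0)Q(t=0) = 2.47×146 + 4.02×113 + 6.20×76 + 37.72×15 = 360.62 + 454.26 + 471.2 + 565.8 = 1851.88
L = 1778.93 / 1851.88 × 100 = 96.0608
Paasche component (current-period weights):
ΣP(t=1)Q(t=1) = 2.13×112 + 2.99×125 + 5.68×82 + 46.56×14 = 238.56 + 373.75 + 465.76 + 651.84 = 1729.91
ΣP(t=0)Q(t=1) = 2.47×112 + 4.02×125 + 6.20×82 + 37.72×14 = 276.64 + 502.5 + 508.4 + 528.08 = 1815.62
P = 1729.91 / 1815.62 × 100 = 95.2793
Fisher = √(L × P) = √(96.0608 × 95.2793) = 95.6692

95.67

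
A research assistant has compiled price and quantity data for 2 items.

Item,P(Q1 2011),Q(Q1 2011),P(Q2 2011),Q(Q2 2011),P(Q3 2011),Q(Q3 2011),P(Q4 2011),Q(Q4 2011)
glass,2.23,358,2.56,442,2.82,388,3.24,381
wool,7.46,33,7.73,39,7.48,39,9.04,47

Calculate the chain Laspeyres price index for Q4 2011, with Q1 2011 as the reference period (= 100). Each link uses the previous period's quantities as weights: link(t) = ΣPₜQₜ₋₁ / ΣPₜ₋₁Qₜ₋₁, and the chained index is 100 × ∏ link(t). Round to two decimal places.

Link Q1 2011→Q2 2011:
ΣP(Q2 2011)Q(Q1 2011) = 2.56×358 + 7.73×33 = 916.48 + 255.09 = 1171.57
ΣP(Q1 2011)Q(Q1 2011) = 2.23×358 + 7.46×33 = 798.34 + 246.18 = 1044.52
link = 1171.57/1044.52 = 1.121635
Link Q2 2011→Q3 2011:
ΣP(Q3 2011)Q(Q2 2011) = 2.82×442 + 7.48×39 = 1246.44 + 291.72 = 1538.16
ΣP(Q2 2011)Q(Q2 2011) = 2.56×442 + 7.73×39 = 1131.52 + 301.47 = 1432.99
link = 1538.16/1432.99 = 1.073392
Link Q3 2011→Q4 2011:
ΣP(Q4 2011)Q(Q3 2011) = 3.24×388 + 9.04×39 = 1257.12 + 352.56 = 1609.68
ΣP(Q3 2011)Q(Q3 2011) = 2.82×388 + 7.48×39 = 1094.16 + 291.72 = 1385.88
link = 1609.68/1385.88 = 1.161486
Chained index = 100 × 1.121635 × 1.073392 × 1.161486 = 139.8375

139.84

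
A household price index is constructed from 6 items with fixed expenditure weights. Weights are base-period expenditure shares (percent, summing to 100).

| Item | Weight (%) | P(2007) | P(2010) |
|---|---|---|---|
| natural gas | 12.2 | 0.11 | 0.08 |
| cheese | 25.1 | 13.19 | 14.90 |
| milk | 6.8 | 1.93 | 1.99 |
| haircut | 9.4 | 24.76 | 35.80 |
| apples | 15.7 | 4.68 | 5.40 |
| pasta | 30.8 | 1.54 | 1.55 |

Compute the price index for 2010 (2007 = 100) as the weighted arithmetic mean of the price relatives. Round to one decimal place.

natural gas: 12.2 × (0.08/0.11) = 12.2 × 0.727273 = 8.8727
cheese: 25.1 × (14.90/13.19) = 25.1 × 1.129644 = 28.3541
milk: 6.8 × (1.99/1.93) = 6.8 × 1.031088 = 7.0114
haircut: 9.4 × (35.80/24.76) = 9.4 × 1.445880 = 13.5913
apples: 15.7 × (5.40/4.68) = 15.7 × 1.153846 = 18.1154
pasta: 30.8 × (1.55/1.54) = 30.8 × 1.006494 = 31.0000
Index = Σ wᵢ·(p₁ᵢ/p₀ᵢ) = 8.8727 + 28.3541 + 7.0114 + 13.5913 + 18.1154 + 31.0000 = 106.9448

106.9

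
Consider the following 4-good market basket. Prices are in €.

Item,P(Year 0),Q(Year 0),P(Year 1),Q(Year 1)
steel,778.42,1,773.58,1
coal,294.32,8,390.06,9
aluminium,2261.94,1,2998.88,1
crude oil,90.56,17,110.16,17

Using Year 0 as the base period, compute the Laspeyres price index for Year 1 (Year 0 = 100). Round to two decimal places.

126.41

Laspeyres price index uses base-period quantities as weights.
ΣP(Year 1)·Q(Year 0) = 773.58×1 + 390.06×8 + 2998.88×1 + 110.16×17 = 773.58 + 3120.48 + 2998.88 + 1872.72 = 8765.66
ΣP(Year 0)·Q(Year 0) = 778.42×1 + 294.32×8 + 2261.94×1 + 90.56×17 = 778.42 + 2354.56 + 2261.94 + 1539.52 = 6934.44
Index = 8765.66 / 6934.44 × 100 = 126.4076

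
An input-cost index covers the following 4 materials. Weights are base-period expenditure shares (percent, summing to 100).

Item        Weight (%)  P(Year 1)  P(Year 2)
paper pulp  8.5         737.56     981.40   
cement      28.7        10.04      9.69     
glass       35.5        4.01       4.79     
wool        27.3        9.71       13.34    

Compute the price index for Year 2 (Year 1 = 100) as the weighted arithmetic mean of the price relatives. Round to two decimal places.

118.92

paper pulp: 8.5 × (981.40/737.56) = 8.5 × 1.330604 = 11.3101
cement: 28.7 × (9.69/10.04) = 28.7 × 0.965139 = 27.6995
glass: 35.5 × (4.79/4.01) = 35.5 × 1.194514 = 42.4052
wool: 27.3 × (13.34/9.71) = 27.3 × 1.373841 = 37.5059
Index = Σ wᵢ·(p₁ᵢ/p₀ᵢ) = 11.3101 + 27.6995 + 42.4052 + 37.5059 = 118.9207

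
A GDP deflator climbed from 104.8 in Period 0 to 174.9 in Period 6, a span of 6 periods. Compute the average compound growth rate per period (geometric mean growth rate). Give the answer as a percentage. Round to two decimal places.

Growth factor = (174.9/104.8)^(1/6) = (1.668893)^(1/6) = 1.089109
Growth rate = 1.089109 − 1 = 0.089109 = 8.9109%

8.91%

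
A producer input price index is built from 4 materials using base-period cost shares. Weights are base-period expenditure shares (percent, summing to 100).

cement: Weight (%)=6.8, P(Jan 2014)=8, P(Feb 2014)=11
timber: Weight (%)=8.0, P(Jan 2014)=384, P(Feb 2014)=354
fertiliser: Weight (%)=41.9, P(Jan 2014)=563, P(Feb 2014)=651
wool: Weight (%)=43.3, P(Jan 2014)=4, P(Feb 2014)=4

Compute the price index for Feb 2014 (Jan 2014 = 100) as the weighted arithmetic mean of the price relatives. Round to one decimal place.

cement: 6.8 × (11/8) = 6.8 × 1.375000 = 9.3500
timber: 8.0 × (354/384) = 8.0 × 0.921875 = 7.3750
fertiliser: 41.9 × (651/563) = 41.9 × 1.156306 = 48.4492
wool: 43.3 × (4/4) = 43.3 × 1.000000 = 43.3000
Index = Σ wᵢ·(p₁ᵢ/p₀ᵢ) = 9.3500 + 7.3750 + 48.4492 + 43.3000 = 108.4742

108.5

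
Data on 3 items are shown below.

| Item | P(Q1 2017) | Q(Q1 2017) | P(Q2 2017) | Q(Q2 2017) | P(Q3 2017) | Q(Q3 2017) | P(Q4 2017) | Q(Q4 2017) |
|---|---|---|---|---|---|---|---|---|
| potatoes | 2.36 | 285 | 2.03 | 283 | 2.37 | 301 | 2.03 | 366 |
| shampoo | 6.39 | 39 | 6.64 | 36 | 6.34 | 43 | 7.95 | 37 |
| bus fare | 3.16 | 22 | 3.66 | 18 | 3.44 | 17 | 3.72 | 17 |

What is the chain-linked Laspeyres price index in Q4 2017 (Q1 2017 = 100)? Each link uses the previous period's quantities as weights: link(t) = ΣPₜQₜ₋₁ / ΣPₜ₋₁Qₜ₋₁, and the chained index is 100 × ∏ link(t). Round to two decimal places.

98.44

Link Q1 2017→Q2 2017:
ΣP(Q2 2017)Q(Q1 2017) = 2.03×285 + 6.64×39 + 3.66×22 = 578.55 + 258.96 + 80.52 = 918.03
ΣP(Q1 2017)Q(Q1 2017) = 2.36×285 + 6.39×39 + 3.16×22 = 672.6 + 249.21 + 69.52 = 991.33
link = 918.03/991.33 = 0.926059
Link Q2 2017→Q3 2017:
ΣP(Q3 2017)Q(Q2 2017) = 2.37×283 + 6.34×36 + 3.44×18 = 670.71 + 228.24 + 61.92 = 960.87
ΣP(Q2 2017)Q(Q2 2017) = 2.03×283 + 6.64×36 + 3.66×18 = 574.49 + 239.04 + 65.88 = 879.41
link = 960.87/879.41 = 1.092630
Link Q3 2017→Q4 2017:
ΣP(Q4 2017)Q(Q3 2017) = 2.03×301 + 7.95×43 + 3.72×17 = 611.03 + 341.85 + 63.24 = 1016.12
ΣP(Q3 2017)Q(Q3 2017) = 2.37×301 + 6.34×43 + 3.44×17 = 713.37 + 272.62 + 58.48 = 1044.47
link = 1016.12/1044.47 = 0.972857
Chained index = 100 × 0.926059 × 1.092630 × 0.972857 = 98.4376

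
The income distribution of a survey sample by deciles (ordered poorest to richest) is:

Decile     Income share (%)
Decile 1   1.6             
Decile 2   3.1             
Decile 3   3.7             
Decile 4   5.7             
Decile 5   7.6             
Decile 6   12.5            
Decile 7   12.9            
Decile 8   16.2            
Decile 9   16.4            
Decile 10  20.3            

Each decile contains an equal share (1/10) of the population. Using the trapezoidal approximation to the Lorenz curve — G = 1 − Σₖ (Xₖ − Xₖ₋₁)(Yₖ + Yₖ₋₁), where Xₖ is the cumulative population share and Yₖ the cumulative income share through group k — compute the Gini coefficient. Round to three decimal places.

Cumulative income shares Yₖ: 0.0160, 0.0470, 0.0840, 0.1410, 0.2170, 0.3420, 0.4710, 0.6330, 0.7970, 1.0000
Σ (Xₖ−Xₖ₋₁)(Yₖ+Yₖ₋₁) = (1/10)(0.0160+0.0000) + (1/10)(0.0470+0.0160) + (1/10)(0.0840+0.0470) + (1/10)(0.1410+0.0840) + (1/10)(0.2170+0.1410) + (1/10)(0.3420+0.2170) + (1/10)(0.4710+0.3420) + (1/10)(0.6330+0.4710) + (1/10)(0.7970+0.6330) + (1/10)(1.0000+0.7970)
  = 0.0016 + 0.0063 + 0.0131 + 0.0225 + 0.0358 + 0.0559 + 0.0813 + 0.1104 + 0.1430 + 0.1797 = 0.6496
G = 1 − 0.6496 = 0.3504

0.350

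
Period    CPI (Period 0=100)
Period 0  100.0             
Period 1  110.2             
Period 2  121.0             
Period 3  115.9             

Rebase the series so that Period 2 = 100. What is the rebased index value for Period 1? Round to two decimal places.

Rebased(Period 1) = 110.2 / 121.0 × 100 = 91.0744

91.07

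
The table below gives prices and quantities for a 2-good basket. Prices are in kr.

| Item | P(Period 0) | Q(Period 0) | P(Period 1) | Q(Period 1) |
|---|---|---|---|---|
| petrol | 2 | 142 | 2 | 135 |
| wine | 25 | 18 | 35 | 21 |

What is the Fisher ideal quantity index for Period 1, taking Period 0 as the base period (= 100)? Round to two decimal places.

Laspeyres component (base-period weights):
ΣP(Period 0)Q(Period 1) = 2×135 + 25×21 = 270 + 525 = 795
ΣP(Period 0)Q(Period 0) = 2×142 + 25×18 = 284 + 450 = 734
L = 795 / 734 × 100 = 108.3106
Paasche component (current-period weights):
ΣP(Period 1)Q(Period 1) = 2×135 + 35×21 = 270 + 735 = 1005
ΣP(Period 1)Q(Period 0) = 2×142 + 35×18 = 284 + 630 = 914
P = 1005 / 914 × 100 = 109.9562
Fisher = √(L × P) = √(108.3106 × 109.9562) = 109.1303

109.13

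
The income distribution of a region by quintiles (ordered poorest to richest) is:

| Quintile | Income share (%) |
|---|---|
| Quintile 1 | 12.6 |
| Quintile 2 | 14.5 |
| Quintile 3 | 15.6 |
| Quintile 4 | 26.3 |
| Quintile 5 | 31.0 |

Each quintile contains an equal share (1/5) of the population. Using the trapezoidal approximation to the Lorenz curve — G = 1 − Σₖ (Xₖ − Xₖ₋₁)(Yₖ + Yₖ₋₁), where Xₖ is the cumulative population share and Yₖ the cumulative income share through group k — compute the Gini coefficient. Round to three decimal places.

Cumulative income shares Yₖ: 0.1260, 0.2710, 0.4270, 0.6900, 1.0000
Σ (Xₖ−Xₖ₋₁)(Yₖ+Yₖ₋₁) = (1/5)(0.1260+0.0000) + (1/5)(0.2710+0.1260) + (1/5)(0.4270+0.2710) + (1/5)(0.6900+0.4270) + (1/5)(1.0000+0.6900)
  = 0.0252 + 0.0794 + 0.1396 + 0.2234 + 0.3380 = 0.8056
G = 1 − 0.8056 = 0.1944

0.194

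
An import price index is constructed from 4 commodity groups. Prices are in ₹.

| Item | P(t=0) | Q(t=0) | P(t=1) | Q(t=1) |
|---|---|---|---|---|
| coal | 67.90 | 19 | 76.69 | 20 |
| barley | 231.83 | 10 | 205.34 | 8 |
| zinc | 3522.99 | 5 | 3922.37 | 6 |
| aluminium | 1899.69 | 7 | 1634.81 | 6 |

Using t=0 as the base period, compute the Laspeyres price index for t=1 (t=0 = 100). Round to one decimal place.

Laspeyres price index uses base-period quantities as weights.
ΣP(t=1)·Q(t=0) = 76.69×19 + 205.34×10 + 3922.37×5 + 1634.81×7 = 1457.11 + 2053.4 + 19611.85 + 11443.67 = 34566.03
ΣP(t=0)·Q(t=0) = 67.90×19 + 231.83×10 + 3522.99×5 + 1899.69×7 = 1290.1 + 2318.3 + 17614.95 + 13297.83 = 34521.18
Index = 34566.03 / 34521.18 × 100 = 100.1299

100.1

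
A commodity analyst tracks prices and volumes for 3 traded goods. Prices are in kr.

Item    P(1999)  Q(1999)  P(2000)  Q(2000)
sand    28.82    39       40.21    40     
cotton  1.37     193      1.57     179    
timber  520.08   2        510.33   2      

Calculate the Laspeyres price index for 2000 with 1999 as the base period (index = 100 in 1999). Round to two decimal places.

119.08

Laspeyres price index uses base-period quantities as weights.
ΣP(2000)·Q(1999) = 40.21×39 + 1.57×193 + 510.33×2 = 1568.19 + 303.01 + 1020.66 = 2891.86
ΣP(1999)·Q(1999) = 28.82×39 + 1.37×193 + 520.08×2 = 1123.98 + 264.41 + 1040.16 = 2428.55
Index = 2891.86 / 2428.55 × 100 = 119.0776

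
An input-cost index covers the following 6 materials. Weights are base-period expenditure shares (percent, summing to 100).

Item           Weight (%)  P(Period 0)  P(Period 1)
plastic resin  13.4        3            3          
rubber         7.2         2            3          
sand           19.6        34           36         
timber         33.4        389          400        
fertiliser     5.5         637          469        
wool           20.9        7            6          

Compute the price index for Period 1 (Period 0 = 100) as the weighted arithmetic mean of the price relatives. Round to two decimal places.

101.26

plastic resin: 13.4 × (3/3) = 13.4 × 1.000000 = 13.4000
rubber: 7.2 × (3/2) = 7.2 × 1.500000 = 10.8000
sand: 19.6 × (36/34) = 19.6 × 1.058824 = 20.7529
timber: 33.4 × (400/389) = 33.4 × 1.028278 = 34.3445
fertiliser: 5.5 × (469/637) = 5.5 × 0.736264 = 4.0495
wool: 20.9 × (6/7) = 20.9 × 0.857143 = 17.9143
Index = Σ wᵢ·(p₁ᵢ/p₀ᵢ) = 13.4000 + 10.8000 + 20.7529 + 34.3445 + 4.0495 + 17.9143 = 101.2612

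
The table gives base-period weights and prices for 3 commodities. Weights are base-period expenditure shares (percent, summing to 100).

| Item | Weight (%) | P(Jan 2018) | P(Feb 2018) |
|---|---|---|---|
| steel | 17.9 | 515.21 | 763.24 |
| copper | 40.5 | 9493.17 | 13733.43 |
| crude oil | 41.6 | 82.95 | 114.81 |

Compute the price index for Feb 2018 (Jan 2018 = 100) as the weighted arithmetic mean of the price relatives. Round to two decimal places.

steel: 17.9 × (763.24/515.21) = 17.9 × 1.481415 = 26.5173
copper: 40.5 × (13733.43/9493.17) = 40.5 × 1.446664 = 58.5899
crude oil: 41.6 × (114.81/82.95) = 41.6 × 1.384087 = 57.5780
Index = Σ wᵢ·(p₁ᵢ/p₀ᵢ) = 26.5173 + 58.5899 + 57.5780 = 142.6852

142.69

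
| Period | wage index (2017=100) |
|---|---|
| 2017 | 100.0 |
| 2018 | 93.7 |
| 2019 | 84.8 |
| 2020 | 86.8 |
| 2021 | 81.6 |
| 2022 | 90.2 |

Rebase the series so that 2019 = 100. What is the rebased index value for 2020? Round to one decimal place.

Rebased(2020) = 86.8 / 84.8 × 100 = 102.3585

102.4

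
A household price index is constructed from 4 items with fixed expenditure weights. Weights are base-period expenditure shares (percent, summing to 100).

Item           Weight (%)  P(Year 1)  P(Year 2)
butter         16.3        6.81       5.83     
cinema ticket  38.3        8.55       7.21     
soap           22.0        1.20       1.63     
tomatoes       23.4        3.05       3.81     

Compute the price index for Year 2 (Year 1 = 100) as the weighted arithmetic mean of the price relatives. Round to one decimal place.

butter: 16.3 × (5.83/6.81) = 16.3 × 0.856094 = 13.9543
cinema ticket: 38.3 × (7.21/8.55) = 38.3 × 0.843275 = 32.2974
soap: 22.0 × (1.63/1.20) = 22.0 × 1.358333 = 29.8833
tomatoes: 23.4 × (3.81/3.05) = 23.4 × 1.249180 = 29.2308
Index = Σ wᵢ·(p₁ᵢ/p₀ᵢ) = 13.9543 + 32.2974 + 29.8833 + 29.2308 = 105.3659

105.4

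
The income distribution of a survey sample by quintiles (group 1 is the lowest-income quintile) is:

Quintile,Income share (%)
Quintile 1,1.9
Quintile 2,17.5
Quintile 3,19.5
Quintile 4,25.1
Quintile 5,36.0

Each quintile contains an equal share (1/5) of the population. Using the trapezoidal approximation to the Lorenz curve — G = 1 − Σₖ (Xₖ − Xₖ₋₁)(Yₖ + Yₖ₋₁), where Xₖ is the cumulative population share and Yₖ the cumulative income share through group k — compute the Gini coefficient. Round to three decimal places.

Cumulative income shares Yₖ: 0.0190, 0.1940, 0.3890, 0.6400, 1.0000
Σ (Xₖ−Xₖ₋₁)(Yₖ+Yₖ₋₁) = (1/5)(0.0190+0.0000) + (1/5)(0.1940+0.0190) + (1/5)(0.3890+0.1940) + (1/5)(0.6400+0.3890) + (1/5)(1.0000+0.6400)
  = 0.0038 + 0.0426 + 0.1166 + 0.2058 + 0.3280 = 0.6968
G = 1 − 0.6968 = 0.3032

0.303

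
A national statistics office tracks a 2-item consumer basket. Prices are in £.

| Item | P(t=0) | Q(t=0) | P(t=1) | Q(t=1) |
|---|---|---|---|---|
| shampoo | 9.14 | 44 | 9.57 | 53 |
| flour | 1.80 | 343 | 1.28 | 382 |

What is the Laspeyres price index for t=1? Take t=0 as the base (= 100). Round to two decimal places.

84.36

Laspeyres price index uses base-period quantities as weights.
ΣP(t=1)·Q(t=0) = 9.57×44 + 1.28×343 = 421.08 + 439.04 = 860.12
ΣP(t=0)·Q(t=0) = 9.14×44 + 1.80×343 = 402.16 + 617.4 = 1019.56
Index = 860.12 / 1019.56 × 100 = 84.3619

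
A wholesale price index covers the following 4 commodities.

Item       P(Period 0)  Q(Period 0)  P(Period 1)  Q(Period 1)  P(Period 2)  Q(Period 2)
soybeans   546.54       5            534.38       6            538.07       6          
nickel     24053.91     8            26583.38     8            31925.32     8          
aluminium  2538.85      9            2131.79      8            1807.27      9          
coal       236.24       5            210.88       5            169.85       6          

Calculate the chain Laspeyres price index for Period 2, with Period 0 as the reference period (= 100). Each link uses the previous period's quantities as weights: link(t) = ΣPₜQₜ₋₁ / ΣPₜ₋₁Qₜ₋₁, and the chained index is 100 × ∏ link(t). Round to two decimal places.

Link Period 0→Period 1:
ΣP(Period 1)Q(Period 0) = 534.38×5 + 26583.38×8 + 2131.79×9 + 210.88×5 = 2671.9 + 212667.04 + 19186.11 + 1054.4 = 235579.45
ΣP(Period 0)Q(Period 0) = 546.54×5 + 24053.91×8 + 2538.85×9 + 236.24×5 = 2732.7 + 192431.28 + 22849.65 + 1181.2 = 219194.83
link = 235579.45/219194.83 = 1.074749
Link Period 1→Period 2:
ΣP(Period 2)Q(Period 1) = 538.07×6 + 31925.32×8 + 1807.27×8 + 169.85×5 = 3228.42 + 255402.56 + 14458.16 + 849.25 = 273938.39
ΣP(Period 1)Q(Period 1) = 534.38×6 + 26583.38×8 + 2131.79×8 + 210.88×5 = 3206.28 + 212667.04 + 17054.32 + 1054.4 = 233982.04
link = 273938.39/233982.04 = 1.170767
Chained index = 100 × 1.074749 × 1.170767 = 125.8281

125.83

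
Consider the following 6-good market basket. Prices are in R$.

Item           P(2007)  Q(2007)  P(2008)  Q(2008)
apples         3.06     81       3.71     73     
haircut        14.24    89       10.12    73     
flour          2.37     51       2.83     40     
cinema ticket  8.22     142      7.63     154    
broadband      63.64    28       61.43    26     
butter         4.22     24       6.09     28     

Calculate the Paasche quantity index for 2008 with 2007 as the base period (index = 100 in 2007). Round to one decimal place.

Paasche quantity index uses current-period prices as weights.
ΣP(2008)·Q(2008) = 3.71×73 + 10.12×73 + 2.83×40 + 7.63×154 + 61.43×26 + 6.09×28 = 270.83 + 738.76 + 113.2 + 1175.02 + 1597.18 + 170.52 = 4065.51
ΣP(2008)·Q(2007) = 3.71×81 + 10.12×89 + 2.83×51 + 7.63×142 + 61.43×28 + 6.09×24 = 300.51 + 900.68 + 144.33 + 1083.46 + 1720.04 + 146.16 = 4295.18
Index = 4065.51 / 4295.18 × 100 = 94.6528

94.7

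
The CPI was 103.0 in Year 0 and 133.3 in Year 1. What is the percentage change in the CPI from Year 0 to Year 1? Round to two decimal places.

29.42%

Change = (133.3 − 103.0) / 103.0 × 100
       = 30.3 / 103.0 × 100 = 29.4175%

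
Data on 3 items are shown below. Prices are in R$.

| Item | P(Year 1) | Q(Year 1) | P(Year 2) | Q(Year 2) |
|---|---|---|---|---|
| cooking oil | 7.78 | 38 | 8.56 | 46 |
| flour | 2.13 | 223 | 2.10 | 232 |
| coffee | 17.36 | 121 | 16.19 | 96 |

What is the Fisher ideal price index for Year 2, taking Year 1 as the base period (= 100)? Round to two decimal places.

Laspeyres component (base-period weights):
ΣP(Year 2)Q(Year 1) = 8.56×38 + 2.10×223 + 16.19×121 = 325.28 + 468.3 + 1958.99 = 2752.57
ΣP(Year 1)Q(Year 1) = 7.78×38 + 2.13×223 + 17.36×121 = 295.64 + 474.99 + 2100.56 = 2871.19
L = 2752.57 / 2871.19 × 100 = 95.8686
Paasche component (current-period weights):
ΣP(Year 2)Q(Year 2) = 8.56×46 + 2.10×232 + 16.19×96 = 393.76 + 487.2 + 1554.24 = 2435.2
ΣP(Year 1)Q(Year 2) = 7.78×46 + 2.13×232 + 17.36×96 = 357.88 + 494.16 + 1666.56 = 2518.6
P = 2435.2 / 2518.6 × 100 = 96.6886
Fisher = √(L × P) = √(95.8686 × 96.6886) = 96.2778

96.28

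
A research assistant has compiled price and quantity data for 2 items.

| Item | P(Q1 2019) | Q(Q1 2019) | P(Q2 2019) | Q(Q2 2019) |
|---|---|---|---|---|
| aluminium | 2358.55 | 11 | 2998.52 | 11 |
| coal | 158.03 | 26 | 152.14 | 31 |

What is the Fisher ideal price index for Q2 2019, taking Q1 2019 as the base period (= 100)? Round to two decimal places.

122.57

Laspeyres component (base-period weights):
ΣP(Q2 2019)Q(Q1 2019) = 2998.52×11 + 152.14×26 = 32983.72 + 3955.64 = 36939.36
ΣP(Q1 2019)Q(Q1 2019) = 2358.55×11 + 158.03×26 = 25944.05 + 4108.78 = 30052.83
L = 36939.36 / 30052.83 × 100 = 122.9147
Paasche component (current-period weights):
ΣP(Q2 2019)Q(Q2 2019) = 2998.52×11 + 152.14×31 = 32983.72 + 4716.34 = 37700.06
ΣP(Q1 2019)Q(Q2 2019) = 2358.55×11 + 158.03×31 = 25944.05 + 4898.93 = 30842.98
P = 37700.06 / 30842.98 × 100 = 122.2322
Fisher = √(L × P) = √(122.9147 × 122.2322) = 122.5730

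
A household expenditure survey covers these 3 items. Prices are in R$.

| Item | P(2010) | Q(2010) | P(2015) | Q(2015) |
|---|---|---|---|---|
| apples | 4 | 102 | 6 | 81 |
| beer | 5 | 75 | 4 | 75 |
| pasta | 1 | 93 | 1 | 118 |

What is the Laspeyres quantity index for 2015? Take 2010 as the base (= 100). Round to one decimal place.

Laspeyres quantity index uses base-period prices as weights.
ΣP(2010)·Q(2015) = 4×81 + 5×75 + 1×118 = 324 + 375 + 118 = 817
ΣP(2010)·Q(2010) = 4×102 + 5×75 + 1×93 = 408 + 375 + 93 = 876
Index = 817 / 876 × 100 = 93.2648

93.3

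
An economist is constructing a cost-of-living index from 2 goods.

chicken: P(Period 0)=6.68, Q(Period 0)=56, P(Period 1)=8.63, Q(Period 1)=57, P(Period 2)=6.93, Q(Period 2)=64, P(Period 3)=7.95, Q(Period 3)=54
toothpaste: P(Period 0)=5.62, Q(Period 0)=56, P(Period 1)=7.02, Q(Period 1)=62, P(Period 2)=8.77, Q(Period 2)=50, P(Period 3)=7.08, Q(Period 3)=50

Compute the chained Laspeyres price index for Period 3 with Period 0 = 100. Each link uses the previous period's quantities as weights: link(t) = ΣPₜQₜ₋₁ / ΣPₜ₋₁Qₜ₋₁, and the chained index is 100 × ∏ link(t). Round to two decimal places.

Link Period 0→Period 1:
ΣP(Period 1)Q(Period 0) = 8.63×56 + 7.02×56 = 483.28 + 393.12 = 876.4
ΣP(Period 0)Q(Period 0) = 6.68×56 + 5.62×56 = 374.08 + 314.72 = 688.8
link = 876.4/688.8 = 1.272358
Link Period 1→Period 2:
ΣP(Period 2)Q(Period 1) = 6.93×57 + 8.77×62 = 395.01 + 543.74 = 938.75
ΣP(Period 1)Q(Period 1) = 8.63×57 + 7.02×62 = 491.91 + 435.24 = 927.15
link = 938.75/927.15 = 1.012511
Link Period 2→Period 3:
ΣP(Period 3)Q(Period 2) = 7.95×64 + 7.08×50 = 508.8 + 354 = 862.8
ΣP(Period 2)Q(Period 2) = 6.93×64 + 8.77×50 = 443.52 + 438.5 = 882.02
link = 862.8/882.02 = 0.978209
Chained index = 100 × 1.272358 × 1.012511 × 0.978209 = 126.0204

126.02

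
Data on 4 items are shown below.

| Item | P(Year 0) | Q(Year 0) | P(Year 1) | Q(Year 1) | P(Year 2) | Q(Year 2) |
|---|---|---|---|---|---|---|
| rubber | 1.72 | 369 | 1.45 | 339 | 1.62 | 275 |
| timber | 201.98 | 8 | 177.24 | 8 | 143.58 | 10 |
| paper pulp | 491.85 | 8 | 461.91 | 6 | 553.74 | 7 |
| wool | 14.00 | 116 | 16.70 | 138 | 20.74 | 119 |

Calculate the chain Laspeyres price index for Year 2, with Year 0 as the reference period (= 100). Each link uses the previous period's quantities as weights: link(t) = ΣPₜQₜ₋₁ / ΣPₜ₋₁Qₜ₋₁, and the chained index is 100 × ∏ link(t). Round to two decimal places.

Link Year 0→Year 1:
ΣP(Year 1)Q(Year 0) = 1.45×369 + 177.24×8 + 461.91×8 + 16.70×116 = 535.05 + 1417.92 + 3695.28 + 1937.2 = 7585.45
ΣP(Year 0)Q(Year 0) = 1.72×369 + 201.98×8 + 491.85×8 + 14.00×116 = 634.68 + 1615.84 + 3934.8 + 1624 = 7809.32
link = 7585.45/7809.32 = 0.971333
Link Year 1→Year 2:
ΣP(Year 2)Q(Year 1) = 1.62×339 + 143.58×8 + 553.74×6 + 20.74×138 = 549.18 + 1148.64 + 3322.44 + 2862.12 = 7882.38
ΣP(Year 1)Q(Year 1) = 1.45×339 + 177.24×8 + 461.91×6 + 16.70×138 = 491.55 + 1417.92 + 2771.46 + 2304.6 = 6985.53
link = 7882.38/6985.53 = 1.128387
Chained index = 100 × 0.971333 × 1.128387 = 109.6039

109.60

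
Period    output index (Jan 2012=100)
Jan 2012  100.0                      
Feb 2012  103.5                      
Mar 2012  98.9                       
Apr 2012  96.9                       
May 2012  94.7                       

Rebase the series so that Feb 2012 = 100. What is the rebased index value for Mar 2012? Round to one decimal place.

Rebased(Mar 2012) = 98.9 / 103.5 × 100 = 95.5556

95.6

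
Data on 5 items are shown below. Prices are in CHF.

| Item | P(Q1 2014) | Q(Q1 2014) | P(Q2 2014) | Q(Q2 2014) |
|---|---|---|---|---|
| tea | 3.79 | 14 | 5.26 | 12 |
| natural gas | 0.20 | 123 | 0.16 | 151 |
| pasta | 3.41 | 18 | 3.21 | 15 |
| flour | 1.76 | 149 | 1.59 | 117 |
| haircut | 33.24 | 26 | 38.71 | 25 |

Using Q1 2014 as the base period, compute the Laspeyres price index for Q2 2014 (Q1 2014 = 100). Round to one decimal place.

Laspeyres price index uses base-period quantities as weights.
ΣP(Q2 2014)·Q(Q1 2014) = 5.26×14 + 0.16×123 + 3.21×18 + 1.59×149 + 38.71×26 = 73.64 + 19.68 + 57.78 + 236.91 + 1006.46 = 1394.47
ΣP(Q1 2014)·Q(Q1 2014) = 3.79×14 + 0.20×123 + 3.41×18 + 1.76×149 + 33.24×26 = 53.06 + 24.6 + 61.38 + 262.24 + 864.24 = 1265.52
Index = 1394.47 / 1265.52 × 100 = 110.1895

110.2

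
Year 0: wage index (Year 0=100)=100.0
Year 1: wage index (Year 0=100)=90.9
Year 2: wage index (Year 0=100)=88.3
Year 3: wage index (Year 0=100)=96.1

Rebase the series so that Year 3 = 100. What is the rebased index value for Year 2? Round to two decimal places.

Rebased(Year 2) = 88.3 / 96.1 × 100 = 91.8835

91.88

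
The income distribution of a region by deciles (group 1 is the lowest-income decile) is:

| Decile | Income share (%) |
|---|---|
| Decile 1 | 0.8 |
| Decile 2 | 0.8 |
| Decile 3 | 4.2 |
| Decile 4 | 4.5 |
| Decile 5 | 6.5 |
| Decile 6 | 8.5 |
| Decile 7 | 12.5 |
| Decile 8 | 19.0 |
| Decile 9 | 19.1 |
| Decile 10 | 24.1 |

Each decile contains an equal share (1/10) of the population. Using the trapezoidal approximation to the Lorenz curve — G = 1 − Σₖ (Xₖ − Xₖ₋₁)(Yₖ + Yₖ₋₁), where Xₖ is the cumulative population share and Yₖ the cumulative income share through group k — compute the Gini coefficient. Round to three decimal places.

Cumulative income shares Yₖ: 0.0080, 0.0160, 0.0580, 0.1030, 0.1680, 0.2530, 0.3780, 0.5680, 0.7590, 1.0000
Σ (Xₖ−Xₖ₋₁)(Yₖ+Yₖ₋₁) = (1/10)(0.0080+0.0000) + (1/10)(0.0160+0.0080) + (1/10)(0.0580+0.0160) + (1/10)(0.1030+0.0580) + (1/10)(0.1680+0.1030) + (1/10)(0.2530+0.1680) + (1/10)(0.3780+0.2530) + (1/10)(0.5680+0.3780) + (1/10)(0.7590+0.5680) + (1/10)(1.0000+0.7590)
  = 0.0008 + 0.0024 + 0.0074 + 0.0161 + 0.0271 + 0.0421 + 0.0631 + 0.0946 + 0.1327 + 0.1759 = 0.5622
G = 1 − 0.5622 = 0.4378

0.438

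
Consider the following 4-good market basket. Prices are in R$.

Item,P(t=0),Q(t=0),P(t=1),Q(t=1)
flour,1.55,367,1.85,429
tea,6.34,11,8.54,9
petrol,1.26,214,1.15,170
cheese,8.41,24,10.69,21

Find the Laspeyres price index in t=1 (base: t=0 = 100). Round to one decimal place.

Laspeyres price index uses base-period quantities as weights.
ΣP(t=1)·Q(t=0) = 1.85×367 + 8.54×11 + 1.15×214 + 10.69×24 = 678.95 + 93.94 + 246.1 + 256.56 = 1275.55
ΣP(t=0)·Q(t=0) = 1.55×367 + 6.34×11 + 1.26×214 + 8.41×24 = 568.85 + 69.74 + 269.64 + 201.84 = 1110.07
Index = 1275.55 / 1110.07 × 100 = 114.9072

114.9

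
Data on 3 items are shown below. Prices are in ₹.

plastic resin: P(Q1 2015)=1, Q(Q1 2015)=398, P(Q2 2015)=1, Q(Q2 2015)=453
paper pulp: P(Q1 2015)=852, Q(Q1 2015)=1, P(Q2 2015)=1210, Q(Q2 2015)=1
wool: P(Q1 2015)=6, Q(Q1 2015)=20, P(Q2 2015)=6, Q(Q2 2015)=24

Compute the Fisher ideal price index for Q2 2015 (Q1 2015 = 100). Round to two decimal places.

125.42

Laspeyres component (base-period weights):
ΣP(Q2 2015)Q(Q1 2015) = 1×398 + 1210×1 + 6×20 = 398 + 1210 + 120 = 1728
ΣP(Q1 2015)Q(Q1 2015) = 1×398 + 852×1 + 6×20 = 398 + 852 + 120 = 1370
L = 1728 / 1370 × 100 = 126.1314
Paasche component (current-period weights):
ΣP(Q2 2015)Q(Q2 2015) = 1×453 + 1210×1 + 6×24 = 453 + 1210 + 144 = 1807
ΣP(Q1 2015)Q(Q2 2015) = 1×453 + 852×1 + 6×24 = 453 + 852 + 144 = 1449
P = 1807 / 1449 × 100 = 124.7067
Fisher = √(L × P) = √(126.1314 × 124.7067) = 125.4170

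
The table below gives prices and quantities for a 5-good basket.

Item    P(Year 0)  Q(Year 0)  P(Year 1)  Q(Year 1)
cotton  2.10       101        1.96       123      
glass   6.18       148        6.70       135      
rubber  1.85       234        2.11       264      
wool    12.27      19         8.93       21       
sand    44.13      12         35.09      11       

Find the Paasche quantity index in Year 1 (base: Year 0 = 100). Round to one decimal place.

Paasche quantity index uses current-period prices as weights.
ΣP(Year 1)·Q(Year 1) = 1.96×123 + 6.70×135 + 2.11×264 + 8.93×21 + 35.09×11 = 241.08 + 904.5 + 557.04 + 187.53 + 385.99 = 2276.14
ΣP(Year 1)·Q(Year 0) = 1.96×101 + 6.70×148 + 2.11×234 + 8.93×19 + 35.09×12 = 197.96 + 991.6 + 493.74 + 169.67 + 421.08 = 2274.05
Index = 2276.14 / 2274.05 × 100 = 100.0919

100.1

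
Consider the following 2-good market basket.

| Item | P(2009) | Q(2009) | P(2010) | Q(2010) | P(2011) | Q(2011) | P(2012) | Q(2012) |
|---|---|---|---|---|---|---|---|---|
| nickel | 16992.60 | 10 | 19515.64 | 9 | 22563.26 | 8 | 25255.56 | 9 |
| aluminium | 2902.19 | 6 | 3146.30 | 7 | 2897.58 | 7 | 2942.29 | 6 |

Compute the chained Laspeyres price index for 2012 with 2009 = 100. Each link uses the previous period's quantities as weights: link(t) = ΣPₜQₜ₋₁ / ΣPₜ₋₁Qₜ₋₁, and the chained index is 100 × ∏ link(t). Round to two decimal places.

Link 2009→2010:
ΣP(2010)Q(2009) = 19515.64×10 + 3146.30×6 = 195156.4 + 18877.8 = 214034.2
ΣP(2009)Q(2009) = 16992.60×10 + 2902.19×6 = 169926 + 17413.14 = 187339.14
link = 214034.2/187339.14 = 1.142496
Link 2010→2011:
ΣP(2011)Q(2010) = 22563.26×9 + 2897.58×7 = 203069.34 + 20283.06 = 223352.4
ΣP(2010)Q(2010) = 19515.64×9 + 3146.30×7 = 175640.76 + 22024.1 = 197664.86
link = 223352.4/197664.86 = 1.129955
Link 2011→2012:
ΣP(2012)Q(2011) = 25255.56×8 + 2942.29×7 = 202044.48 + 20596.03 = 222640.51
ΣP(2011)Q(2011) = 22563.26×8 + 2897.58×7 = 180506.08 + 20283.06 = 200789.14
link = 222640.51/200789.14 = 1.108827
Chained index = 100 × 1.142496 × 1.129955 × 1.108827 = 143.1462

143.15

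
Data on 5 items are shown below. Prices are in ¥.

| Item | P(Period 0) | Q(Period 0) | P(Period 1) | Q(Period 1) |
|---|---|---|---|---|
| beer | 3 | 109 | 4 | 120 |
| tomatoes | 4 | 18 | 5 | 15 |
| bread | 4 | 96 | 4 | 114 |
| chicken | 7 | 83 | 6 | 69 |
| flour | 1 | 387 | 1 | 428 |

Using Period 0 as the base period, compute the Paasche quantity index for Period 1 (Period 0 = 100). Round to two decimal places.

103.23

Paasche quantity index uses current-period prices as weights.
ΣP(Period 1)·Q(Period 1) = 4×120 + 5×15 + 4×114 + 6×69 + 1×428 = 480 + 75 + 456 + 414 + 428 = 1853
ΣP(Period 1)·Q(Period 0) = 4×109 + 5×18 + 4×96 + 6×83 + 1×387 = 436 + 90 + 384 + 498 + 387 = 1795
Index = 1853 / 1795 × 100 = 103.2312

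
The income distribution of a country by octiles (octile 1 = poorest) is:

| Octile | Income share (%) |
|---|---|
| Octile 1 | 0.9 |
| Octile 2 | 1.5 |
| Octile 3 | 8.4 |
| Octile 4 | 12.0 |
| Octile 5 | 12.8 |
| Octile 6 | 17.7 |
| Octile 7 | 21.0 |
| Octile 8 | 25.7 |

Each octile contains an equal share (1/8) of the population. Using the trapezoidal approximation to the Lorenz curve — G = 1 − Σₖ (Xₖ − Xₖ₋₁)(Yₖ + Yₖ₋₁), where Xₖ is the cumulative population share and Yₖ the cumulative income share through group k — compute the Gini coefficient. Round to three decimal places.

Cumulative income shares Yₖ: 0.0090, 0.0240, 0.1080, 0.2280, 0.3560, 0.5330, 0.7430, 1.0000
Σ (Xₖ−Xₖ₋₁)(Yₖ+Yₖ₋₁) = (1/8)(0.0090+0.0000) + (1/8)(0.0240+0.0090) + (1/8)(0.1080+0.0240) + (1/8)(0.2280+0.1080) + (1/8)(0.3560+0.2280) + (1/8)(0.5330+0.3560) + (1/8)(0.7430+0.5330) + (1/8)(1.0000+0.7430)
  = 0.0011 + 0.0041 + 0.0165 + 0.0420 + 0.0730 + 0.1111 + 0.1595 + 0.2179 = 0.6252
G = 1 − 0.6252 = 0.3748

0.375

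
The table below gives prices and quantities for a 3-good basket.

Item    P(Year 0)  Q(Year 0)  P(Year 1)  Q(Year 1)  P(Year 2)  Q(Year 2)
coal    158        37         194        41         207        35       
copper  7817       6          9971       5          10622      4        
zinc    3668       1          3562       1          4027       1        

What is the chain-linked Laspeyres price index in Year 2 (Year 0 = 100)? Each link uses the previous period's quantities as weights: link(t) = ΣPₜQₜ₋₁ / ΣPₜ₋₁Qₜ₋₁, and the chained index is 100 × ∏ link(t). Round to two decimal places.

133.75

Link Year 0→Year 1:
ΣP(Year 1)Q(Year 0) = 194×37 + 9971×6 + 3562×1 = 7178 + 59826 + 3562 = 70566
ΣP(Year 0)Q(Year 0) = 158×37 + 7817×6 + 3668×1 = 5846 + 46902 + 3668 = 56416
link = 70566/56416 = 1.250815
Link Year 1→Year 2:
ΣP(Year 2)Q(Year 1) = 207×41 + 10622×5 + 4027×1 = 8487 + 53110 + 4027 = 65624
ΣP(Year 1)Q(Year 1) = 194×41 + 9971×5 + 3562×1 = 7954 + 49855 + 3562 = 61371
link = 65624/61371 = 1.069300
Chained index = 100 × 1.250815 × 1.069300 = 133.7497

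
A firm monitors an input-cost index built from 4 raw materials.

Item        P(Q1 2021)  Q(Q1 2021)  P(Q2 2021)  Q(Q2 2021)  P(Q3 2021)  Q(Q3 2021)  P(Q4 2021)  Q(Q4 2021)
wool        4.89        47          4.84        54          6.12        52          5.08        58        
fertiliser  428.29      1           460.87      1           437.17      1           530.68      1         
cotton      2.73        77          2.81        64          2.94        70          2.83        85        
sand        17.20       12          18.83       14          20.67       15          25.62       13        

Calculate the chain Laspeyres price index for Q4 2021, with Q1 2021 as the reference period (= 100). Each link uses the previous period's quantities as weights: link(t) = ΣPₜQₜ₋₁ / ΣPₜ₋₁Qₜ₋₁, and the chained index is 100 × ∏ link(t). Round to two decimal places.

121.75

Link Q1 2021→Q2 2021:
ΣP(Q2 2021)Q(Q1 2021) = 4.84×47 + 460.87×1 + 2.81×77 + 18.83×12 = 227.48 + 460.87 + 216.37 + 225.96 = 1130.68
ΣP(Q1 2021)Q(Q1 2021) = 4.89×47 + 428.29×1 + 2.73×77 + 17.20×12 = 229.83 + 428.29 + 210.21 + 206.4 = 1074.73
link = 1130.68/1074.73 = 1.052060
Link Q2 2021→Q3 2021:
ΣP(Q3 2021)Q(Q2 2021) = 6.12×54 + 437.17×1 + 2.94×64 + 20.67×14 = 330.48 + 437.17 + 188.16 + 289.38 = 1245.19
ΣP(Q2 2021)Q(Q2 2021) = 4.84×54 + 460.87×1 + 2.81×64 + 18.83×14 = 261.36 + 460.87 + 179.84 + 263.62 = 1165.69
link = 1245.19/1165.69 = 1.068200
Link Q3 2021→Q4 2021:
ΣP(Q4 2021)Q(Q3 2021) = 5.08×52 + 530.68×1 + 2.83×70 + 25.62×15 = 264.16 + 530.68 + 198.1 + 384.3 = 1377.24
ΣP(Q3 2021)Q(Q3 2021) = 6.12×52 + 437.17×1 + 2.94×70 + 20.67×15 = 318.24 + 437.17 + 205.8 + 310.05 = 1271.26
link = 1377.24/1271.26 = 1.083366
Chained index = 100 × 1.052060 × 1.068200 × 1.083366 = 121.7498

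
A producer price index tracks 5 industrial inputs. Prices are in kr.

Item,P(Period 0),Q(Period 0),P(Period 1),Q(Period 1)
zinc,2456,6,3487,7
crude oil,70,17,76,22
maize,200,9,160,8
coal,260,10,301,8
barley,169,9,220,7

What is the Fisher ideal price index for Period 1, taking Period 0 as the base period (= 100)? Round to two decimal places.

Laspeyres component (base-period weights):
ΣP(Period 1)Q(Period 0) = 3487×6 + 76×17 + 160×9 + 301×10 + 220×9 = 20922 + 1292 + 1440 + 3010 + 1980 = 28644
ΣP(Period 0)Q(Period 0) = 2456×6 + 70×17 + 200×9 + 260×10 + 169×9 = 14736 + 1190 + 1800 + 2600 + 1521 = 21847
L = 28644 / 21847 × 100 = 131.1118
Paasche component (current-period weights):
ΣP(Period 1)Q(Period 1) = 3487×7 + 76×22 + 160×8 + 301×8 + 220×7 = 24409 + 1672 + 1280 + 2408 + 1540 = 31309
ΣP(Period 0)Q(Period 1) = 2456×7 + 70×22 + 200×8 + 260×8 + 169×7 = 17192 + 1540 + 1600 + 2080 + 1183 = 23595
P = 31309 / 23595 × 100 = 132.6934
Fisher = √(L × P) = √(131.1118 × 132.6934) = 131.9002

131.90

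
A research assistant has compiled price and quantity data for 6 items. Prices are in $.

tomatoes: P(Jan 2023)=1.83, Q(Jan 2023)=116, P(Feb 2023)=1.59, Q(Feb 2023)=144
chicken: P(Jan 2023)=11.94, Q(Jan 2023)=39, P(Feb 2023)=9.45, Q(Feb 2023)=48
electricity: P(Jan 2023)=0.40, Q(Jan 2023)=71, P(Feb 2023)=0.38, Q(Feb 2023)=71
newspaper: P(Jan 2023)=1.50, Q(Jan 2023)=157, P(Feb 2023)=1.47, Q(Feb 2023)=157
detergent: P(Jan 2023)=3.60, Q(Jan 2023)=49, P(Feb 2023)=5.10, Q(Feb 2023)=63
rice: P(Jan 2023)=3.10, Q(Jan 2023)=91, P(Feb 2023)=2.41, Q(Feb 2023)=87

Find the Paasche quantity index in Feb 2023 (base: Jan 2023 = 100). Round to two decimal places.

114.95

Paasche quantity index uses current-period prices as weights.
ΣP(Feb 2023)·Q(Feb 2023) = 1.59×144 + 9.45×48 + 0.38×71 + 1.47×157 + 5.10×63 + 2.41×87 = 228.96 + 453.6 + 26.98 + 230.79 + 321.3 + 209.67 = 1471.3
ΣP(Feb 2023)·Q(Jan 2023) = 1.59×116 + 9.45×39 + 0.38×71 + 1.47×157 + 5.10×49 + 2.41×91 = 184.44 + 368.55 + 26.98 + 230.79 + 249.9 + 219.31 = 1279.97
Index = 1471.3 / 1279.97 × 100 = 114.9480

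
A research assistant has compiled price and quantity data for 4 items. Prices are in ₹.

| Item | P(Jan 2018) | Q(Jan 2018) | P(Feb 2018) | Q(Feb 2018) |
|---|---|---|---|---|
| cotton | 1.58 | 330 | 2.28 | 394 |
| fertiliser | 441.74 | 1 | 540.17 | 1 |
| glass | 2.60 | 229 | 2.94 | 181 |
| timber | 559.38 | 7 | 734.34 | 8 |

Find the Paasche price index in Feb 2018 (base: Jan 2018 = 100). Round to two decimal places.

Paasche price index uses current-period quantities as weights.
ΣP(Feb 2018)·Q(Feb 2018) = 2.28×394 + 540.17×1 + 2.94×181 + 734.34×8 = 898.32 + 540.17 + 532.14 + 5874.72 = 7845.35
ΣP(Jan 2018)·Q(Feb 2018) = 1.58×394 + 441.74×1 + 2.60×181 + 559.38×8 = 622.52 + 441.74 + 470.6 + 4475.04 = 6009.9
Index = 7845.35 / 6009.9 × 100 = 130.5404

130.54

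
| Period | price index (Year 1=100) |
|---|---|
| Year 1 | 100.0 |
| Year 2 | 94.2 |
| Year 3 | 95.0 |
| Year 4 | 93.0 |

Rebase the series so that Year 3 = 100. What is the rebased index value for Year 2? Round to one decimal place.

99.2

Rebased(Year 2) = 94.2 / 95.0 × 100 = 99.1579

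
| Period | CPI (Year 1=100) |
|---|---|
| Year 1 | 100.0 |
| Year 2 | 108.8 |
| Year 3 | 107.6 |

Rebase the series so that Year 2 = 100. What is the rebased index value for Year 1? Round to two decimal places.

91.91

Rebased(Year 1) = 100.0 / 108.8 × 100 = 91.9118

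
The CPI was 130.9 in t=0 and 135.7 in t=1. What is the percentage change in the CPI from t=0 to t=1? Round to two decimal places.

Change = (135.7 − 130.9) / 130.9 × 100
       = 4.8 / 130.9 × 100 = 3.6669%

3.67%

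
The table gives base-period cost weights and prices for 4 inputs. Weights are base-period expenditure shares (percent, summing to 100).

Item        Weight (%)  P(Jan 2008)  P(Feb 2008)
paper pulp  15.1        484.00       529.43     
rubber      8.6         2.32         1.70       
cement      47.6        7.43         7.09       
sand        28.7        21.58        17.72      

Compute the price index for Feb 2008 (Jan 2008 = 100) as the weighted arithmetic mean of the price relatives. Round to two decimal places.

paper pulp: 15.1 × (529.43/484.00) = 15.1 × 1.093864 = 16.5173
rubber: 8.6 × (1.70/2.32) = 8.6 × 0.732759 = 6.3017
cement: 47.6 × (7.09/7.43) = 47.6 × 0.954240 = 45.4218
sand: 28.7 × (17.72/21.58) = 28.7 × 0.821131 = 23.5665
Index = Σ wᵢ·(p₁ᵢ/p₀ᵢ) = 16.5173 + 6.3017 + 45.4218 + 23.5665 = 91.8073

91.81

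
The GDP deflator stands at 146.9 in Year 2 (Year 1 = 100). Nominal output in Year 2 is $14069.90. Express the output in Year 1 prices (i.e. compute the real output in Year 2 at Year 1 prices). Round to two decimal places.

9577.88

Real = Nominal ÷ (Index/100) = 14069.90 ÷ (146.9/100)
     = 14069.90 ÷ 1.469 = 9577.8761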